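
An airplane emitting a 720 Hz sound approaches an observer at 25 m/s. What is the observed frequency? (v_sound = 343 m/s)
f_obs = f·v/(v − v_s) = 776.6 Hz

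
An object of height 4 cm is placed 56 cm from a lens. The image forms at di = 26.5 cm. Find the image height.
hi = (-di/do) × ho = -1.893 cm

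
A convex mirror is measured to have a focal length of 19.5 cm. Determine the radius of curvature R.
R = 2|f| = 39 cm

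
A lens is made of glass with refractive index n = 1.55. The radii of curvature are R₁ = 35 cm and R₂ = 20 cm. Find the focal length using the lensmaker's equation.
1/f = (n − 1)(1/R₁ − 1/R₂) → f = -84.85 cm (diverging lens)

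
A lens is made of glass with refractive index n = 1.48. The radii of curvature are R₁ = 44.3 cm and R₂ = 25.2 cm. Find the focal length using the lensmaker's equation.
1/f = (n − 1)(1/R₁ − 1/R₂) → f = -121.8 cm (diverging lens)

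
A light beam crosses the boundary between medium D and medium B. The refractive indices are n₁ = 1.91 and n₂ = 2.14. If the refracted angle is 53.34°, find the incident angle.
sin θ₁ = (n₂/n₁)·sin θ₂ → θ₁ = 64°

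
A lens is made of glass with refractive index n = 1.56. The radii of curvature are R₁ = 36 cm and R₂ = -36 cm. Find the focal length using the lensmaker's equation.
1/f = (n − 1)(1/R₁ − 1/R₂) → f = 32.14 cm (converging lens)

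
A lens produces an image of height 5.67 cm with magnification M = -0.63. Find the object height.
ho = |hi|/|M| = 9 cm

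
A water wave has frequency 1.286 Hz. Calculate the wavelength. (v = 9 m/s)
λ = v/f = 6.998 m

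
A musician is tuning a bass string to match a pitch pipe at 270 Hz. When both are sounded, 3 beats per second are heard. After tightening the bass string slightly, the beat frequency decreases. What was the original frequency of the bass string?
267 Hz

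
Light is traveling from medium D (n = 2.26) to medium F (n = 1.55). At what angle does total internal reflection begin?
θc = arcsin(n₂/n₁) = 43.3°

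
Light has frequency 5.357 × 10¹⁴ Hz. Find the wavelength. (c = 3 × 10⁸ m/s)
λ = c/f = 560 nm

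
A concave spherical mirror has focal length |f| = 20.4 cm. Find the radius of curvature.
R = 2|f| = 40.8 cm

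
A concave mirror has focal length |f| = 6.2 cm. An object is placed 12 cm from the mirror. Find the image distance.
f = +6.2 cm (concave); 1/di = 1/f − 1/do → di = 12.83 cm (real image, in front of mirror)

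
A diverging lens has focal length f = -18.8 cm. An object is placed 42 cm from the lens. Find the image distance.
1/di = 1/f − 1/do → di = -12.99 cm (virtual image)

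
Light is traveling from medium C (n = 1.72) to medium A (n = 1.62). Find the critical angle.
θc = arcsin(n₂/n₁) = 70.37°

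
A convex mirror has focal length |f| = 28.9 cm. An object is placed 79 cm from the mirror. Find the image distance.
f = −28.9 cm (convex); 1/di = 1/f − 1/do → di = -21.16 cm (virtual image, behind mirror)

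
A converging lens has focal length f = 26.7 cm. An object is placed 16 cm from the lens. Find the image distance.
1/di = 1/f − 1/do → di = -39.93 cm (virtual image)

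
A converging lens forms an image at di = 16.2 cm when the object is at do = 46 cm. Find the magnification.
M = −di/do = -0.3522 (inverted image)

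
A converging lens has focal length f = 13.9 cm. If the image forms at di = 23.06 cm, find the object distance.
1/do = 1/f − 1/di → do = 34.99 cm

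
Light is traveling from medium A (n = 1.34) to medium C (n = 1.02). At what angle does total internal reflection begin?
θc = arcsin(n₂/n₁) = 49.57°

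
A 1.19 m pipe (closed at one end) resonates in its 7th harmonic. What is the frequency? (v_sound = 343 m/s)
fₙ = nv/(4L) = 504.4 Hz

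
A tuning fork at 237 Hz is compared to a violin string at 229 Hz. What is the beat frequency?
8 Hz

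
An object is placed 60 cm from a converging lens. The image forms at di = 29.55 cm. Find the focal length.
1/f = 1/do + 1/di → f = 19.8 cm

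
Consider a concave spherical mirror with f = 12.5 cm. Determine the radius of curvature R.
R = 2|f| = 25 cm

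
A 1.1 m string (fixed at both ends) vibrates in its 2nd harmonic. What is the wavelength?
λₙ = 2L/n = 1.1 m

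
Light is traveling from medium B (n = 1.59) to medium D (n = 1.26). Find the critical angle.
θc = arcsin(n₂/n₁) = 52.42°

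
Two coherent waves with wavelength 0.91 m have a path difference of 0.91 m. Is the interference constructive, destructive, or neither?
constructive — path difference = 1λ, a whole number of wavelengths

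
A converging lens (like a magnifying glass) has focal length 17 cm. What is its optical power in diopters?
P = 1/f = 5.882 D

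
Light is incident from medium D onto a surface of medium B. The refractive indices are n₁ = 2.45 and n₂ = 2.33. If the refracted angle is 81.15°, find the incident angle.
sin θ₁ = (n₂/n₁)·sin θ₂ → θ₁ = 70°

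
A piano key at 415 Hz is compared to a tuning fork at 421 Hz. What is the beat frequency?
6 Hz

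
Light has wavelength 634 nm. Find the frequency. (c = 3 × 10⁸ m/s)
f = c/λ = 4.732 × 10¹⁴ Hz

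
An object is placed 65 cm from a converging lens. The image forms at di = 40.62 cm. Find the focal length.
1/f = 1/do + 1/di → f = 25 cm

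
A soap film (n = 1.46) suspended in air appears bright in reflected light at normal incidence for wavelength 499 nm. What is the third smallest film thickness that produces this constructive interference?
2nt = (m − ½)λ with m = 3 → t = (m − ½)λ/(2n) = 427.2 nm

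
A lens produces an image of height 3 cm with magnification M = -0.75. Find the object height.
ho = |hi|/|M| = 4 cm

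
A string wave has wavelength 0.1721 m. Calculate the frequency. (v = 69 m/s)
f = v/λ = 400.9 Hz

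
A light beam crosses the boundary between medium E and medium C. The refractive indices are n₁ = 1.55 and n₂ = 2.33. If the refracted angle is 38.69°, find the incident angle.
sin θ₁ = (n₂/n₁)·sin θ₂ → θ₁ = 70°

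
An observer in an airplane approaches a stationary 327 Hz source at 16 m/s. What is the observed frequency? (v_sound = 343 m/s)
f_obs = f·(v + v_o)/v = 342.3 Hz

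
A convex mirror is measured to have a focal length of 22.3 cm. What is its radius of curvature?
R = 2|f| = 44.6 cm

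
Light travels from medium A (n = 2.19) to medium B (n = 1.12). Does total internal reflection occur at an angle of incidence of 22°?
θc = arcsin(n₂/n₁) = 30.76°; 22° < θc, so no — the ray refracts.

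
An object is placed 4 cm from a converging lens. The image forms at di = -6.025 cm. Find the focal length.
1/f = 1/do + 1/di → f = 11.9 cm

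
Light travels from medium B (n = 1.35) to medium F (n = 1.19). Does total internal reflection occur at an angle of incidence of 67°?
θc = arcsin(n₂/n₁) = 61.82°; 67° > θc, so yes — total internal reflection.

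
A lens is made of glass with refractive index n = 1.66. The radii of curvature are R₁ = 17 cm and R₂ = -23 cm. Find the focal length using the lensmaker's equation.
1/f = (n − 1)(1/R₁ − 1/R₂) → f = 14.81 cm (converging lens)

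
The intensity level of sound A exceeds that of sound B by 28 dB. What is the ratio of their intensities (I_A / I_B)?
I_A/I_B = 10^(Δβ/10) = 631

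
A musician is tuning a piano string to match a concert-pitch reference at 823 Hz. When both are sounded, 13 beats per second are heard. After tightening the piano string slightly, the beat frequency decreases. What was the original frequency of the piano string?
810 Hz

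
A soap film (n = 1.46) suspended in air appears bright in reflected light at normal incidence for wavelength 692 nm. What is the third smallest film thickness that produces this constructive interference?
2nt = (m − ½)λ with m = 3 → t = (m − ½)λ/(2n) = 592.5 nm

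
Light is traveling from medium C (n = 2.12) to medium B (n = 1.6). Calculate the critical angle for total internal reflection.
θc = arcsin(n₂/n₁) = 49°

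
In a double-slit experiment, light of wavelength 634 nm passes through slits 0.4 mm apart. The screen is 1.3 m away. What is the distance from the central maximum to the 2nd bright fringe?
y = mλL/d = 4.121 mm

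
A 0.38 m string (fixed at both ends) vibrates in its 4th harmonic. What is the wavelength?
λₙ = 2L/n = 0.19 m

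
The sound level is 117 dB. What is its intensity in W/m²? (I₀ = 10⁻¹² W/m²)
I = I₀·10^(β/10) = 5.01 × 10⁻¹ W/m²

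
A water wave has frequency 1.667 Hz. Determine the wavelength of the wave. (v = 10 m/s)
λ = v/f = 5.999 m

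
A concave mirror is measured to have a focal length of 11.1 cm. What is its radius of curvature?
R = 2|f| = 22.2 cm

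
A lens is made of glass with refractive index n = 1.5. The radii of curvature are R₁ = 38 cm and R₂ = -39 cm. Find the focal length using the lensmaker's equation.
1/f = (n − 1)(1/R₁ − 1/R₂) → f = 38.49 cm (converging lens)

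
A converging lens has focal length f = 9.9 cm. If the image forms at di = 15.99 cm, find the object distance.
1/do = 1/f − 1/di → do = 25.99 cm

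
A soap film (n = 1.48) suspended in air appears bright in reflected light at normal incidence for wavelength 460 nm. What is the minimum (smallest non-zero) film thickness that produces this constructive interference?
2nt = (m − ½)λ with m = 1 → t = (m − ½)λ/(2n) = 77.7 nm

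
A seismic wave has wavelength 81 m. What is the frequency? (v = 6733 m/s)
f = v/λ = 83.12 Hz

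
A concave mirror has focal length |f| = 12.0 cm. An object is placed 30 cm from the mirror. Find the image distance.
f = +12.0 cm (concave); 1/di = 1/f − 1/do → di = 20 cm (real image, in front of mirror)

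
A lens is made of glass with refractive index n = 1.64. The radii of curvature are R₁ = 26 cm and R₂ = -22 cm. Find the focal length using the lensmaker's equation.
1/f = (n − 1)(1/R₁ − 1/R₂) → f = 18.62 cm (converging lens)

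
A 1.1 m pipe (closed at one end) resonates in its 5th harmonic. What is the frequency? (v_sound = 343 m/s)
fₙ = nv/(4L) = 389.8 Hz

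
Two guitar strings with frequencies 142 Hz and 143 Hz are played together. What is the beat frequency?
1 Hz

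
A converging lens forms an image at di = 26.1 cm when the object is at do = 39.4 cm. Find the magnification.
M = −di/do = -0.6624 (inverted image)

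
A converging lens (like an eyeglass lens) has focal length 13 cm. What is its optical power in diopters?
P = 1/f = 7.692 D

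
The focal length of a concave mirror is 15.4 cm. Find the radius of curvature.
R = 2|f| = 30.8 cm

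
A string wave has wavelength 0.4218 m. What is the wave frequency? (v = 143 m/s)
f = v/λ = 339 Hz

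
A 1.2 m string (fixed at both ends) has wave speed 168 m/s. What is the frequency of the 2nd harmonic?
fₙ = nv/(2L) = 140 Hz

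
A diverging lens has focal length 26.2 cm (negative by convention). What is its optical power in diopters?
P = 1/f = -3.817 D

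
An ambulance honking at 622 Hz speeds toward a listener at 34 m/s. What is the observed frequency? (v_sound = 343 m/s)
f_obs = f·v/(v − v_s) = 690.4 Hz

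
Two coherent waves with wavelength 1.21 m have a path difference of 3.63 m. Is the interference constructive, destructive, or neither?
constructive — path difference = 3λ, a whole number of wavelengths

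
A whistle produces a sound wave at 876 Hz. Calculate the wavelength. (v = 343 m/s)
λ = v/f = 0.3916 m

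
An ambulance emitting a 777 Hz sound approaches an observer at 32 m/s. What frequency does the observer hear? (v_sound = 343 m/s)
f_obs = f·v/(v − v_s) = 856.9 Hz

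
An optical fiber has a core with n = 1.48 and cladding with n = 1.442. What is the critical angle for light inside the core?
θc = arcsin(n_cladding/n_core) = 76.99°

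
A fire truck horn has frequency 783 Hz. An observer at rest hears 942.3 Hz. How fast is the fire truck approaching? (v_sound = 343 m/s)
v_s = v·(1 − f/f_obs) = 57.99 m/s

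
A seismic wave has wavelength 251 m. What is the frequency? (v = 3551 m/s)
f = v/λ = 14.15 Hz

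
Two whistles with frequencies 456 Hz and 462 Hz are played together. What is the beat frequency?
6 Hz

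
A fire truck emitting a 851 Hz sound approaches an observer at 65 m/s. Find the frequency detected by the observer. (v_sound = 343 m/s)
f_obs = f·v/(v − v_s) = 1050 Hz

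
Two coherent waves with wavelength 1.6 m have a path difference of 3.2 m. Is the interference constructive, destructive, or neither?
constructive — path difference = 2λ, a whole number of wavelengths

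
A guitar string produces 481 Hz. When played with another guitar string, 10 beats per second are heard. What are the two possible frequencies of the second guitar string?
f₂ = 481 ± 10 Hz → 491 Hz or 471 Hz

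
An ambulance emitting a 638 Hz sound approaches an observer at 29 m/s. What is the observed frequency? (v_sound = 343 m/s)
f_obs = f·v/(v − v_s) = 696.9 Hz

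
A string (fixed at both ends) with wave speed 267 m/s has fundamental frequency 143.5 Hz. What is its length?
L = v/(2f₁) = 0.9303 m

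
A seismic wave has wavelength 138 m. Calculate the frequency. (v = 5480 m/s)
f = v/λ = 39.71 Hz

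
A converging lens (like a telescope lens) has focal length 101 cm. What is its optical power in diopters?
P = 1/f = 0.9901 D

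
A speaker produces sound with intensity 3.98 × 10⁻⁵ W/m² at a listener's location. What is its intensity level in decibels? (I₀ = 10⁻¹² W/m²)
β = 10·log₁₀(I/I₀) = 76 dB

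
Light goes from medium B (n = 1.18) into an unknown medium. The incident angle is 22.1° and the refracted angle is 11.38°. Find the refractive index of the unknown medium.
n₂ = n₁·sin θ₁ / sin θ₂ = 2.25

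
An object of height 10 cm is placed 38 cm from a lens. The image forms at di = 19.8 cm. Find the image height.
hi = (-di/do) × ho = -5.211 cm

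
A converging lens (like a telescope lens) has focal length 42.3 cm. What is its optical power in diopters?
P = 1/f = 2.364 D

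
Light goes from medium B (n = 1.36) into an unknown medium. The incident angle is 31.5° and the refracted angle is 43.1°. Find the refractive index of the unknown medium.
n₂ = n₁·sin θ₁ / sin θ₂ = 1.04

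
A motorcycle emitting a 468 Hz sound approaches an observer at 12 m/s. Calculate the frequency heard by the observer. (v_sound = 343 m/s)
f_obs = f·v/(v − v_s) = 485 Hz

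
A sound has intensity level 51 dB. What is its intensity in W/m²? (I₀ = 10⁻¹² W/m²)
I = I₀·10^(β/10) = 1.26 × 10⁻⁷ W/m²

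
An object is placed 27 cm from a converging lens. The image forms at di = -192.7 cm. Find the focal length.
1/f = 1/do + 1/di → f = 31.4 cm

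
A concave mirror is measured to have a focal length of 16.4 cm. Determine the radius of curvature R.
R = 2|f| = 32.8 cm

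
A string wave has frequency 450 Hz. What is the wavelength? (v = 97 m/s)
λ = v/f = 0.2156 m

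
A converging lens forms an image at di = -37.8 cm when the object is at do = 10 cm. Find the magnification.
M = −di/do = 3.78 (upright image)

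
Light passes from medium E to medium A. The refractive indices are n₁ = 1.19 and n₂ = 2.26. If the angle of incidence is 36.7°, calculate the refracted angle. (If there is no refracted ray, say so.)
sin θ₂ = (n₁/n₂)·sin θ₁ = 0.3147 → θ₂ = 18.34°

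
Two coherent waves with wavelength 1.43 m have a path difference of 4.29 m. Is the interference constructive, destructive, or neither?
constructive — path difference = 3λ, a whole number of wavelengths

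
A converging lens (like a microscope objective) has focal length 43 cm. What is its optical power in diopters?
P = 1/f = 2.326 D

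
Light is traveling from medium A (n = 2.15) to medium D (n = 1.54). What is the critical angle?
θc = arcsin(n₂/n₁) = 45.75°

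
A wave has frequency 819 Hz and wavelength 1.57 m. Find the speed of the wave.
v = fλ = 1286 m/s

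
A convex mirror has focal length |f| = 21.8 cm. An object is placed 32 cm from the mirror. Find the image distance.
f = −21.8 cm (convex); 1/di = 1/f − 1/do → di = -12.97 cm (virtual image, behind mirror)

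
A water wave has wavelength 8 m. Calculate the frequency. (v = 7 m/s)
f = v/λ = 0.875 Hz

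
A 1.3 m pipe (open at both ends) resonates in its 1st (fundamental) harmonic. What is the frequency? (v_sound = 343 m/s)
fₙ = nv/(2L) = 131.9 Hz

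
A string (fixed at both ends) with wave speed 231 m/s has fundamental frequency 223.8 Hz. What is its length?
L = v/(2f₁) = 0.5161 m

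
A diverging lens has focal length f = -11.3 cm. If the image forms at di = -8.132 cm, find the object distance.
1/do = 1/f − 1/di → do = 29.01 cm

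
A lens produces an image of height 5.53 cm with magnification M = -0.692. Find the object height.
ho = |hi|/|M| = 7.991 cm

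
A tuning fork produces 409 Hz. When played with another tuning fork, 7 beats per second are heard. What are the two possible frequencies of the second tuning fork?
f₂ = 409 ± 7 Hz → 416 Hz or 402 Hz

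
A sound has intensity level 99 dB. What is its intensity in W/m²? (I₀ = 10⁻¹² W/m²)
I = I₀·10^(β/10) = 7.94 × 10⁻³ W/m²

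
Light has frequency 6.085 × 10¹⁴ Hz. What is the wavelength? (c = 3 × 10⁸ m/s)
λ = c/f = 493 nm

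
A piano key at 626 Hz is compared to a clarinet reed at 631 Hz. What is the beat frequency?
5 Hz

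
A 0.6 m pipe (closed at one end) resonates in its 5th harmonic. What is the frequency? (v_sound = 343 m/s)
fₙ = nv/(4L) = 714.6 Hz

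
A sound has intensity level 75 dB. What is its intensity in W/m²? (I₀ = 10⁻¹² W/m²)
I = I₀·10^(β/10) = 3.16 × 10⁻⁵ W/m²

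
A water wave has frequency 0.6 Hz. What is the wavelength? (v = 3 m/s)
λ = v/f = 5 m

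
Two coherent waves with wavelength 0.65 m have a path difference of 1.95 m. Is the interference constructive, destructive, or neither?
constructive — path difference = 3λ, a whole number of wavelengths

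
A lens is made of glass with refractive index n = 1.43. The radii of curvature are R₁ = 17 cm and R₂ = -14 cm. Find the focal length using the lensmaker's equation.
1/f = (n − 1)(1/R₁ − 1/R₂) → f = 17.85 cm (converging lens)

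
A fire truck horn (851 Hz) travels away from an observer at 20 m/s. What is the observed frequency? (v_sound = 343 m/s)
f_obs = f·v/(v + v_s) = 804.1 Hz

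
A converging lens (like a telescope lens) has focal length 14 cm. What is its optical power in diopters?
P = 1/f = 7.143 D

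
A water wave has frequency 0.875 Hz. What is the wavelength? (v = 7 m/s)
λ = v/f = 8 m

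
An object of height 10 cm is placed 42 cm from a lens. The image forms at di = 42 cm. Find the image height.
hi = (-di/do) × ho = -10 cm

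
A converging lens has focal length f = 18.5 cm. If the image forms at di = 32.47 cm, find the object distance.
1/do = 1/f − 1/di → do = 43 cm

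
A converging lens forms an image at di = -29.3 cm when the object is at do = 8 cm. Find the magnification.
M = −di/do = 3.663 (upright image)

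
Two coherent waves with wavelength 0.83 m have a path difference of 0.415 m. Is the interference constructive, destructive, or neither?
destructive — path difference = 0.5λ, an odd multiple of λ/2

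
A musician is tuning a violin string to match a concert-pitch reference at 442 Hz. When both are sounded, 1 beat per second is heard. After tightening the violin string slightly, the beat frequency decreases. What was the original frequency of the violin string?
441 Hz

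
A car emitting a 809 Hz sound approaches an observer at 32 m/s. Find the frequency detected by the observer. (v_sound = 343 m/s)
f_obs = f·v/(v − v_s) = 892.2 Hz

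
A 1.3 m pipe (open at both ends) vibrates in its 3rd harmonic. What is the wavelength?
λₙ = 2L/n = 0.8667 m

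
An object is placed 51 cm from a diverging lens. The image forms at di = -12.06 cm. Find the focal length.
1/f = 1/do + 1/di → f = -15.8 cm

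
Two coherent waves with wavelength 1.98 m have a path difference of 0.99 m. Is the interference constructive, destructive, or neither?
destructive — path difference = 0.5λ, an odd multiple of λ/2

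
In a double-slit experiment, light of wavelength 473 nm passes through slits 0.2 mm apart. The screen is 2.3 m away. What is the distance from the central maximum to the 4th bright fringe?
y = mλL/d = 21.76 mm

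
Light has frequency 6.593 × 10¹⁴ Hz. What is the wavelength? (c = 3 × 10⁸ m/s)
λ = c/f = 455 nm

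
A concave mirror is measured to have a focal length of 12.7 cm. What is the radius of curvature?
R = 2|f| = 25.4 cm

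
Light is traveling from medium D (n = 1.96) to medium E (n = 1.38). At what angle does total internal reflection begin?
θc = arcsin(n₂/n₁) = 44.76°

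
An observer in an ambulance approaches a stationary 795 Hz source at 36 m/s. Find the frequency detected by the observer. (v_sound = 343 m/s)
f_obs = f·(v + v_o)/v = 878.4 Hz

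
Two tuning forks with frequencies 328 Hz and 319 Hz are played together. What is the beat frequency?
9 Hz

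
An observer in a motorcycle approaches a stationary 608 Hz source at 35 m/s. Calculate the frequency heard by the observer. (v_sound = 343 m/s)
f_obs = f·(v + v_o)/v = 670 Hz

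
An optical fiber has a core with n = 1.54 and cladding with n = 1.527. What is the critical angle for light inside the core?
θc = arcsin(n_cladding/n_core) = 82.55°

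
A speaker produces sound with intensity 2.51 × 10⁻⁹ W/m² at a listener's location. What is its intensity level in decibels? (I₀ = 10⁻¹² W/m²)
β = 10·log₁₀(I/I₀) = 34 dB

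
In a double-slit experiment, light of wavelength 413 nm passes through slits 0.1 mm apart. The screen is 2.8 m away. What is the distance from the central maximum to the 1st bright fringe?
y = mλL/d = 11.56 mm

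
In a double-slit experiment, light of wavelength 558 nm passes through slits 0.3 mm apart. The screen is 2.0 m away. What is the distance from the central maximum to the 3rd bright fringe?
y = mλL/d = 11.16 mm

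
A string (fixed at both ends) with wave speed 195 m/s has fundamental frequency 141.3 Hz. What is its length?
L = v/(2f₁) = 0.69 m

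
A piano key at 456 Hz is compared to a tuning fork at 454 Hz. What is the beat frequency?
2 Hz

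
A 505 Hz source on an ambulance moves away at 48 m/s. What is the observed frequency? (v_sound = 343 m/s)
f_obs = f·v/(v + v_s) = 443 Hz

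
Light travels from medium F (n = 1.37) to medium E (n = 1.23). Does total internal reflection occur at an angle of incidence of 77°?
θc = arcsin(n₂/n₁) = 63.87°; 77° > θc, so yes — total internal reflection.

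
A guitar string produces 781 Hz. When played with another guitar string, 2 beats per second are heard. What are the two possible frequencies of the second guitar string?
f₂ = 781 ± 2 Hz → 783 Hz or 779 Hz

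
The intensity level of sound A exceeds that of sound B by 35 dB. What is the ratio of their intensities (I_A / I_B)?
I_A/I_B = 10^(Δβ/10) = 3162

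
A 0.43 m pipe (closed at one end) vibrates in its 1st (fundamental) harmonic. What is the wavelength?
λₙ = 4L/n = 1.72 m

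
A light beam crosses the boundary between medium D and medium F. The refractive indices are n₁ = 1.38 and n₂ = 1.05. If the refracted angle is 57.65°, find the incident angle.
sin θ₁ = (n₂/n₁)·sin θ₂ → θ₁ = 40°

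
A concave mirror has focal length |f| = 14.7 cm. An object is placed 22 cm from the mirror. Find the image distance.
f = +14.7 cm (concave); 1/di = 1/f − 1/do → di = 44.3 cm (real image, in front of mirror)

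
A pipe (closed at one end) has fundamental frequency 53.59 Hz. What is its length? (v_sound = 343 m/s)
L = v/(4f₁) = 1.6 m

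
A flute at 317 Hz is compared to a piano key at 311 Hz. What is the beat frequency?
6 Hz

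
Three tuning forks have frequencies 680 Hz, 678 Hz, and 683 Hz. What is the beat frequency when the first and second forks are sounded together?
2 Hz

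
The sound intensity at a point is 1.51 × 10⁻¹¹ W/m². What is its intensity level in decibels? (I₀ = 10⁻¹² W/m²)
β = 10·log₁₀(I/I₀) = 11.79 dB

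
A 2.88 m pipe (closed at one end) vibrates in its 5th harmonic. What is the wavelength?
λₙ = 4L/n = 2.304 m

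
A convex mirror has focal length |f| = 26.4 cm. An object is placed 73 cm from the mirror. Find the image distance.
f = −26.4 cm (convex); 1/di = 1/f − 1/do → di = -19.39 cm (virtual image, behind mirror)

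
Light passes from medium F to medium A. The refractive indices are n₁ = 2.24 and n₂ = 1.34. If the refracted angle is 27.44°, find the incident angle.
sin θ₁ = (n₂/n₁)·sin θ₂ → θ₁ = 16°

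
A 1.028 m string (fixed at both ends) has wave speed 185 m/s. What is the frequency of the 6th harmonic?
fₙ = nv/(2L) = 539.9 Hz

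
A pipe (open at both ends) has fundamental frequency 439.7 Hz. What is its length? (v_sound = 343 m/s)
L = v/(2f₁) = 0.39 m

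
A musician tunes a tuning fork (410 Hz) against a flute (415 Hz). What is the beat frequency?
5 Hz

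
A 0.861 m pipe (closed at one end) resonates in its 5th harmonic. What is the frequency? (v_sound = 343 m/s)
fₙ = nv/(4L) = 498 Hz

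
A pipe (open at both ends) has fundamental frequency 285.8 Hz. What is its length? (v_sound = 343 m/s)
L = v/(2f₁) = 0.6001 m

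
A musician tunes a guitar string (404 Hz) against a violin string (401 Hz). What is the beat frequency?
3 Hz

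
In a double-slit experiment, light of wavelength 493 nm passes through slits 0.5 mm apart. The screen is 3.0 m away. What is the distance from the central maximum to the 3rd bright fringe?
y = mλL/d = 8.874 mm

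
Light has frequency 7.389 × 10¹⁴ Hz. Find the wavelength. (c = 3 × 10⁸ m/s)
λ = c/f = 406 nm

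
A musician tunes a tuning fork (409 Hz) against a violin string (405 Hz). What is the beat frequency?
4 Hz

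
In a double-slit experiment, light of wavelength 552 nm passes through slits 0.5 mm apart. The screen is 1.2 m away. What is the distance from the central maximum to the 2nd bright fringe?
y = mλL/d = 2.65 mm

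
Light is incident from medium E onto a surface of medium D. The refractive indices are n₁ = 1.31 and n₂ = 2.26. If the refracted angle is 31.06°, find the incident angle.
sin θ₁ = (n₂/n₁)·sin θ₂ → θ₁ = 62.88°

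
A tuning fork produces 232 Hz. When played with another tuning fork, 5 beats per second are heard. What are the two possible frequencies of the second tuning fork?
f₂ = 232 ± 5 Hz → 237 Hz or 227 Hz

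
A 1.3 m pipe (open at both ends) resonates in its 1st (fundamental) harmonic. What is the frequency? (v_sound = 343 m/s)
fₙ = nv/(2L) = 131.9 Hz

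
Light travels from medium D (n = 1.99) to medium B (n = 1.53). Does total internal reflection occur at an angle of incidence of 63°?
θc = arcsin(n₂/n₁) = 50.25°; 63° > θc, so yes — total internal reflection.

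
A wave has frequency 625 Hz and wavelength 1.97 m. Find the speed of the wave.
v = fλ = 1231 m/s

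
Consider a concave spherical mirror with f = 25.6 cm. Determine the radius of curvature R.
R = 2|f| = 51.2 cm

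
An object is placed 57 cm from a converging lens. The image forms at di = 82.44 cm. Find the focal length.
1/f = 1/do + 1/di → f = 33.7 cm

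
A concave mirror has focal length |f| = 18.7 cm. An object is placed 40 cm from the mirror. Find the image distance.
f = +18.7 cm (concave); 1/di = 1/f − 1/do → di = 35.12 cm (real image, in front of mirror)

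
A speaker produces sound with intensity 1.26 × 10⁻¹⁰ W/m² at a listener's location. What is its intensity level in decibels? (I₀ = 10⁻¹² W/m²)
β = 10·log₁₀(I/I₀) = 21 dB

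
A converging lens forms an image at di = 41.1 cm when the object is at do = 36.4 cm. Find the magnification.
M = −di/do = -1.129 (inverted image)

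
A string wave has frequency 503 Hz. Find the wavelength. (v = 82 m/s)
λ = v/f = 0.163 m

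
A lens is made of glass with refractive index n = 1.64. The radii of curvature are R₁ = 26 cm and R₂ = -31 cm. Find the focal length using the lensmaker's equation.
1/f = (n − 1)(1/R₁ − 1/R₂) → f = 22.09 cm (converging lens)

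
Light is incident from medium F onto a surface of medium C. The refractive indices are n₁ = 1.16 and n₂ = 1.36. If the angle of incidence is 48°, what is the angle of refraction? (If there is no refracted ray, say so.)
sin θ₂ = (n₁/n₂)·sin θ₁ = 0.6339 → θ₂ = 39.34°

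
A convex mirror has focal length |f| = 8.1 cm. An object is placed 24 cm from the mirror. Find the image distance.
f = −8.1 cm (convex); 1/di = 1/f − 1/do → di = -6.056 cm (virtual image, behind mirror)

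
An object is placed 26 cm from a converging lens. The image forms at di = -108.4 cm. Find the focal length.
1/f = 1/do + 1/di → f = 34.2 cm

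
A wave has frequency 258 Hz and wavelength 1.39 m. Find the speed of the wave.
v = fλ = 358.6 m/s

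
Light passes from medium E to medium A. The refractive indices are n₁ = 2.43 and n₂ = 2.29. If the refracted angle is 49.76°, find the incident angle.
sin θ₁ = (n₂/n₁)·sin θ₂ → θ₁ = 46°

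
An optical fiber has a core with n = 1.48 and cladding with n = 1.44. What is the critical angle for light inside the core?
θc = arcsin(n_cladding/n_core) = 76.65°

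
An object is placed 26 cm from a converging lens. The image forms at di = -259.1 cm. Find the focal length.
1/f = 1/do + 1/di → f = 28.9 cm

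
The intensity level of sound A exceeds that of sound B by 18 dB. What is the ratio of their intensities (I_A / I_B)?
I_A/I_B = 10^(Δβ/10) = 63.1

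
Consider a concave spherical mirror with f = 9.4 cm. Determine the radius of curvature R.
R = 2|f| = 18.8 cm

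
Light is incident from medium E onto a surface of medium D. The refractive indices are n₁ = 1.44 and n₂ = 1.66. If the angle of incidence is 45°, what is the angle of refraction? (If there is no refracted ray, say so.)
sin θ₂ = (n₁/n₂)·sin θ₁ = 0.6134 → θ₂ = 37.84°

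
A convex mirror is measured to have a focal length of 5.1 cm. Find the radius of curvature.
R = 2|f| = 10.2 cm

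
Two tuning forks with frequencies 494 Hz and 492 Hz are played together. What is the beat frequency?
2 Hz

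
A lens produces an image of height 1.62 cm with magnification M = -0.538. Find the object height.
ho = |hi|/|M| = 3.011 cm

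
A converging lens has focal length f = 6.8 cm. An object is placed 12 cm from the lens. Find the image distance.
1/di = 1/f − 1/do → di = 15.69 cm (real image)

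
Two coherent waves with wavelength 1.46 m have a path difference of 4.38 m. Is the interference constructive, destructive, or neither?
constructive — path difference = 3λ, a whole number of wavelengths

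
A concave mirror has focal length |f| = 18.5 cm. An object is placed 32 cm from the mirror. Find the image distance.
f = +18.5 cm (concave); 1/di = 1/f − 1/do → di = 43.85 cm (real image, in front of mirror)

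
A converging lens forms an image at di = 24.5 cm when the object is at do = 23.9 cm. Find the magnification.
M = −di/do = -1.025 (inverted image)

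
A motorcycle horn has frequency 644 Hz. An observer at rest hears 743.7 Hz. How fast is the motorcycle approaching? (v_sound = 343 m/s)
v_s = v·(1 − f/f_obs) = 45.98 m/s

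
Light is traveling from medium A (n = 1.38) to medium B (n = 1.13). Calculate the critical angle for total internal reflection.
θc = arcsin(n₂/n₁) = 54.97°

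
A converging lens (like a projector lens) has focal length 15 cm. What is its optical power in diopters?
P = 1/f = 6.667 D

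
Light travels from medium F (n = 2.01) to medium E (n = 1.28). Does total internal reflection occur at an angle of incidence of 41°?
θc = arcsin(n₂/n₁) = 39.55°; 41° > θc, so yes — total internal reflection.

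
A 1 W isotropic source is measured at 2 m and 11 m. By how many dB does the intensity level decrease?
Δβ = 20·log₁₀(r₂/r₁) = 14.81 dB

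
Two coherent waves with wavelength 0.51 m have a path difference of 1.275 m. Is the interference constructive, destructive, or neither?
destructive — path difference = 2.5λ, an odd multiple of λ/2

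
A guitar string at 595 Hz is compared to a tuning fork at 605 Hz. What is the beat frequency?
10 Hz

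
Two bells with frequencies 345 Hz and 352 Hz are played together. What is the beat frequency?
7 Hz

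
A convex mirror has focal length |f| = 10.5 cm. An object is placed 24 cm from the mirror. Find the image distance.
f = −10.5 cm (convex); 1/di = 1/f − 1/do → di = -7.304 cm (virtual image, behind mirror)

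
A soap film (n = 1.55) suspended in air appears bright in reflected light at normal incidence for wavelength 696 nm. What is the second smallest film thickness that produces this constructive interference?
2nt = (m − ½)λ with m = 2 → t = (m − ½)λ/(2n) = 336.8 nm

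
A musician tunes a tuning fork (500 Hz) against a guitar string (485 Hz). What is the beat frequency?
15 Hz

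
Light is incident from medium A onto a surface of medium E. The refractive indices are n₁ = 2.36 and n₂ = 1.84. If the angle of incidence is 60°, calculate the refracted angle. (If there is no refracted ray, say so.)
sin θ₂ = (n₁/n₂)·sin θ₁ = 1.111 > 1, so there is no refracted ray — the light undergoes total internal reflection.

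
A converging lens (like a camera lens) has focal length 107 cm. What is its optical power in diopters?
P = 1/f = 0.9346 D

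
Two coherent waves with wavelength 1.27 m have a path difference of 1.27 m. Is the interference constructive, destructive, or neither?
constructive — path difference = 1λ, a whole number of wavelengths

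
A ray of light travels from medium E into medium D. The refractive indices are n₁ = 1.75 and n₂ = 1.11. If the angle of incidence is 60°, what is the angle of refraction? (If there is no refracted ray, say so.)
sin θ₂ = (n₁/n₂)·sin θ₁ = 1.365 > 1, so there is no refracted ray — the light undergoes total internal reflection.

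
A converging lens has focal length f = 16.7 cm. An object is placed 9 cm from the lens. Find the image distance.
1/di = 1/f − 1/do → di = -19.52 cm (virtual image)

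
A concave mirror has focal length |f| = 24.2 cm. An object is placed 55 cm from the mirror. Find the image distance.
f = +24.2 cm (concave); 1/di = 1/f − 1/do → di = 43.21 cm (real image, in front of mirror)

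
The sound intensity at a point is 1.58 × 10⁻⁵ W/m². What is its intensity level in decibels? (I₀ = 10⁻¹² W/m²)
β = 10·log₁₀(I/I₀) = 71.99 dB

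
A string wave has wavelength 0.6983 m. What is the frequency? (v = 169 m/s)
f = v/λ = 242 Hz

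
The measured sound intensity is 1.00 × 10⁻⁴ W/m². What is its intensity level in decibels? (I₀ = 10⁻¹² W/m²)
β = 10·log₁₀(I/I₀) = 80 dB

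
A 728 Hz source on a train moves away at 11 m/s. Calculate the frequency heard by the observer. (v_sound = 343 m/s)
f_obs = f·v/(v + v_s) = 705.4 Hz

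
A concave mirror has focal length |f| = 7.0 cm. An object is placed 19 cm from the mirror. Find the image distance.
f = +7.0 cm (concave); 1/di = 1/f − 1/do → di = 11.08 cm (real image, in front of mirror)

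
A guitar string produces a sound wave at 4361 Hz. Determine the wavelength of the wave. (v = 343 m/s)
λ = v/f = 0.07865 m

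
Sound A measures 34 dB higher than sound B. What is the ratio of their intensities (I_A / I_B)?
I_A/I_B = 10^(Δβ/10) = 2512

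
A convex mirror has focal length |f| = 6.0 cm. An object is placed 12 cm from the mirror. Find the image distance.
f = −6.0 cm (convex); 1/di = 1/f − 1/do → di = -4 cm (virtual image, behind mirror)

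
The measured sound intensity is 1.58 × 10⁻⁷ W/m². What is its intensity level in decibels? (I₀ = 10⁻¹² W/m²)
β = 10·log₁₀(I/I₀) = 51.99 dB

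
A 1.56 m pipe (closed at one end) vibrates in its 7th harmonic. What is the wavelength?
λₙ = 4L/n = 0.8914 m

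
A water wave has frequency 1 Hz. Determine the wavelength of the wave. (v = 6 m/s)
λ = v/f = 6 m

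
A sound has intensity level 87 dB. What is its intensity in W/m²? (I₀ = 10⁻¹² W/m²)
I = I₀·10^(β/10) = 5.01 × 10⁻⁴ W/m²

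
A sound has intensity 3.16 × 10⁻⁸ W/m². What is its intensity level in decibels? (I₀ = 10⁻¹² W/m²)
β = 10·log₁₀(I/I₀) = 45 dB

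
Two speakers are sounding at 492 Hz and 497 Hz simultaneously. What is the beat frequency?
5 Hz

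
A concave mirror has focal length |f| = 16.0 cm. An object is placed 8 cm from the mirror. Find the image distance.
f = +16.0 cm (concave); 1/di = 1/f − 1/do → di = -16 cm (virtual image, behind mirror)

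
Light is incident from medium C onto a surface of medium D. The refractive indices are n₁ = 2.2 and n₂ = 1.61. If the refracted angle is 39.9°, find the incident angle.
sin θ₁ = (n₂/n₁)·sin θ₂ → θ₁ = 28°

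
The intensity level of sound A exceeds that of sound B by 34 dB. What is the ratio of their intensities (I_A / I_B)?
I_A/I_B = 10^(Δβ/10) = 2512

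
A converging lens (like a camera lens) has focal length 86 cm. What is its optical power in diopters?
P = 1/f = 1.163 D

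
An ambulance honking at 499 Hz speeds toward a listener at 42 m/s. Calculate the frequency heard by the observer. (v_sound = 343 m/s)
f_obs = f·v/(v − v_s) = 568.6 Hz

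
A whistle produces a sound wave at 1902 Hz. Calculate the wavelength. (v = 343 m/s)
λ = v/f = 0.1803 m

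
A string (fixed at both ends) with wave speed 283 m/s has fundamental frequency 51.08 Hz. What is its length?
L = v/(2f₁) = 2.77 m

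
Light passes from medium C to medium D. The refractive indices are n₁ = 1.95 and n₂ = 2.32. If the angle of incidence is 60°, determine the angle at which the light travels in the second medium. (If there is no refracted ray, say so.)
sin θ₂ = (n₁/n₂)·sin θ₁ = 0.7279 → θ₂ = 46.71°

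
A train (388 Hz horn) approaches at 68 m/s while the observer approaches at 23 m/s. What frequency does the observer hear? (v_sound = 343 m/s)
f_obs = f·(v + v_o)/(v − v_s) = 516.4 Hz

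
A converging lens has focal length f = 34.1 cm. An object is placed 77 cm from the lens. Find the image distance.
1/di = 1/f − 1/do → di = 61.21 cm (real image)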